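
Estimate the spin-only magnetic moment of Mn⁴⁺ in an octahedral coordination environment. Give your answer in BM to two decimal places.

3.87 BM

Group 7 minus oxidation state +4 gives a d³ configuration for Mn⁴⁺.
Configuration: t2g^3 e_g^0 → 3 unpaired electrons.
μ(spin-only) = √[3(3+2)] = √15 ≈ 3.87 BM.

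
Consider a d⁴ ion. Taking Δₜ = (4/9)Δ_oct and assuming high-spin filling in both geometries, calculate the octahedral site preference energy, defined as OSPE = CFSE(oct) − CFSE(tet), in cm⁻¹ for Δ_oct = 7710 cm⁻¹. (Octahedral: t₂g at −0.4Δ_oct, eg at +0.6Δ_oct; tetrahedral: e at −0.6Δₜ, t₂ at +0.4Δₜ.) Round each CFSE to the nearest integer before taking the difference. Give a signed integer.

Octahedral high-spin t₂g³ eg¹: CFSE = -0.6 × 7710 = -4626 cm⁻¹.
Tetrahedral: e² t₂², CFSE = 2(−0.6) + 2(+0.4) = -0.4Δₜ = -0.4 × (4/9) × 7710 = -1371 cm⁻¹.
OSPE = -4626 − (-1371) = -3255 cm⁻¹.

-3255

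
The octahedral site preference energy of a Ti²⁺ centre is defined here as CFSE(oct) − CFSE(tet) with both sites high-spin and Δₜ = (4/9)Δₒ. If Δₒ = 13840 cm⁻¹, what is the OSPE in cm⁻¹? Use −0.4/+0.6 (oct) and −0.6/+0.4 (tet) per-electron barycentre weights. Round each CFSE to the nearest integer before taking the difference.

-3691

Ti sits in group 4; removing 2 electrons leaves Ti²⁺ with 4 − 2 = 2 d electrons.
In an octahedral site d² (HS) is t₂g² eg⁰, giving CFSE(oct) = -0.8Δₒ = -11072 cm⁻¹.
Tetrahedral e² t₂⁰ gives -1.2Δₜ = -1.2 × (4/9) × 13840 = -7381 cm⁻¹.
Subtracting, OSPE = -11072 − (-7381) = -3691 cm⁻¹.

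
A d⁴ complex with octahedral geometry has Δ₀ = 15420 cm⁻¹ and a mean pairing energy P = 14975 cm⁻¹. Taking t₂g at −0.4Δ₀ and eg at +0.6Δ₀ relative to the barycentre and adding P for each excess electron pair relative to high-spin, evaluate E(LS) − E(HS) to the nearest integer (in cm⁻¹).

In the high-spin limit (t₂g³ eg¹) the orbital term is -0.6Δ₀ = -9252 cm⁻¹, with no excess pairing.
For low-spin the configuration is t₂g⁴ eg⁰: orbital energy -1.6 × 15420 = -24672 cm⁻¹, and 1 additional pair relative to high-spin adds 14975 cm⁻¹, giving -9697 cm⁻¹.
E(LS) − E(HS) = -9697 − (-9252) = -445 cm⁻¹.

-445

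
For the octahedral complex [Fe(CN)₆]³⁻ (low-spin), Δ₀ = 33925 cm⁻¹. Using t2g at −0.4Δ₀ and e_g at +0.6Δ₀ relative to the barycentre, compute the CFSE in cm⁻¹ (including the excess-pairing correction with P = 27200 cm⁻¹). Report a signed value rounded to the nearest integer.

Each CN⁻ contributes -1; 6 × (-1) = -6. With overall charge -3, Fe is in the +3 oxidation state.
Group 8 minus oxidation state +3 gives a d⁵ configuration for Fe³⁺.
The d⁵ electrons fill as t2g^5 e_g^0.
CFSE(orbital) = 5×(-0.4Δ₀) + 0×(0.6Δ₀) = -2.0Δ₀; with Δ₀ = 33925 cm⁻¹ that is -67850 cm⁻¹.
High-spin d⁵ would be t2g^3 e_g^2 with 0 pairs; low-spin has 2, so 2 excess pairs cost +2P = +54400 cm⁻¹.
Net CFSE = -67850 + 54400 = -13450 cm⁻¹.

-13450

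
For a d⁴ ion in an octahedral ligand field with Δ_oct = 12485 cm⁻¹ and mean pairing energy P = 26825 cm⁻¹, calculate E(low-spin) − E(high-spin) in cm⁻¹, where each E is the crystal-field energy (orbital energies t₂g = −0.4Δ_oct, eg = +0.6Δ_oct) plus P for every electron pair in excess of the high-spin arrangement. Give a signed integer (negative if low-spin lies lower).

High-spin d⁴ fills as t₂g³ eg¹ with CFSE 3(−0.4) + 1(+0.6) = -0.6Δ_oct = -7491 cm⁻¹.
Low-spin: t₂g⁴ eg⁰, orbital CFSE = -1.6Δ_oct = -19976 cm⁻¹; plus 1 excess pair × P = +26825 cm⁻¹; total 6849 cm⁻¹.
The difference is 6849 − (-7491) = 14340 cm⁻¹, so high-spin lies lower.

14340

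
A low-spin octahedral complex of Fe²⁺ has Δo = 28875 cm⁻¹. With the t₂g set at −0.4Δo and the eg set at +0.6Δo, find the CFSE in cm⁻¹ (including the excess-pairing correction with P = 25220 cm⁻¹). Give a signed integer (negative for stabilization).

-18860

Fe sits in group 8; removing 2 electrons leaves Fe²⁺ with 8 − 2 = 6 d electrons.
Electron filling gives t₂g⁶ eg⁰.
Orbital CFSE = 6(-0.4) + 0(0.6) = -2.4Δo = -2.4 × 28875 = -69300 cm⁻¹.
Pairing penalty: 3 pairs vs 1 in the high-spin reference → 2 extra × P = 50440 cm⁻¹.
Net CFSE = -69300 + 50440 = -18860 cm⁻¹.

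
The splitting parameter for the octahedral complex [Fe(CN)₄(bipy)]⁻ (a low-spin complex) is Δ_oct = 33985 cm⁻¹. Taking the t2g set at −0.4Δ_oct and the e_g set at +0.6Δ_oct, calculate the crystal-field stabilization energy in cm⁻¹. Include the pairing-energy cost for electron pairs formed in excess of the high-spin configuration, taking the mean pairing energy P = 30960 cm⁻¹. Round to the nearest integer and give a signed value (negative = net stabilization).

Ligand charges: 4×(-1) from CN⁻ and 1×(+0) from bipy sum to -4; with overall charge -1, Fe is +3.
Fe sits in group 8; removing 3 electrons leaves Fe³⁺ with 8 − 3 = 5 d electrons.
Configuration: t2g^5 e_g^0.
The orbital stabilization is -2.0Δ_oct = -2.0 × 33985 = -67970 cm⁻¹.
High-spin d⁵ would be t2g^3 e_g^2 with 0 pairs; low-spin has 2, so 2 excess pairs cost +2P = +61920 cm⁻¹.
Combining: -67970 + 61920 = -6050 cm⁻¹.

-6050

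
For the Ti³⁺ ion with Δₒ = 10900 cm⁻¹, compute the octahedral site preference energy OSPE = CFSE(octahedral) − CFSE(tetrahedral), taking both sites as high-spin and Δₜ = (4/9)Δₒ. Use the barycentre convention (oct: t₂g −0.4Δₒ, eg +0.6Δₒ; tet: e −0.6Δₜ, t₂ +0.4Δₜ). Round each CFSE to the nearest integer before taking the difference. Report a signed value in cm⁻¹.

-1453

Group 4 minus oxidation state +3 gives a d¹ configuration for Ti³⁺.
Octahedral high-spin t2g^1 e_g^0: CFSE = -0.4 × 10900 = -4360 cm⁻¹.
In a tetrahedral site the filling is e^1 t2^0: CFSE(tet) = -0.6Δₜ = -0.6 × (4/9)(10900) = -2907 cm⁻¹.
Subtracting, OSPE = -4360 − (-2907) = -1453 cm⁻¹.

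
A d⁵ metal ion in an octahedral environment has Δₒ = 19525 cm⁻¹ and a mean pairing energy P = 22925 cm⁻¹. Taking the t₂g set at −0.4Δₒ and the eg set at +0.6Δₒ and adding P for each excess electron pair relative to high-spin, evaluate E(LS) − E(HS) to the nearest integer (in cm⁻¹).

6800

High-spin d⁵ fills as t₂g³ eg² with CFSE 3(−0.4) + 2(+0.6) = 0.0Δₒ = 0 cm⁻¹.
For low-spin the configuration is t₂g⁵ eg⁰: orbital energy -2.0 × 19525 = -39050 cm⁻¹, and 2 additional pairs relative to high-spin add 45850 cm⁻¹, giving 6800 cm⁻¹.
The difference is 6800 − (0) = 6800 cm⁻¹, so high-spin lies lower.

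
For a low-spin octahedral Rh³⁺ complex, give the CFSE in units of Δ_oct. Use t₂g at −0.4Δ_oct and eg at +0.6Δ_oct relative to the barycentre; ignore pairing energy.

Group 9 minus oxidation state +3 gives a d⁶ configuration for Rh³⁺.
Configuration: t₂g⁶ eg⁰.
CFSE = 6(-0.4Δ_oct) + 0(0.6Δ_oct) = -2.4Δ_oct + 0.0Δ_oct = -2.4Δ_oct.

-2.4 Δ_oct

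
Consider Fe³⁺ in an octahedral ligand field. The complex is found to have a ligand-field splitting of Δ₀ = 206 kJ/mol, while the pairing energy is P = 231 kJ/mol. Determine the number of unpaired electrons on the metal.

5

Fe sits in group 8; removing 3 electrons leaves Fe³⁺ with 8 − 3 = 5 d electrons.
Since Δ₀ = 206 kJ/mol < P = 231 kJ/mol, the complex adopts the high-spin configuration.
That gives t2g^3 e_g^2.
Unpaired electrons: 5.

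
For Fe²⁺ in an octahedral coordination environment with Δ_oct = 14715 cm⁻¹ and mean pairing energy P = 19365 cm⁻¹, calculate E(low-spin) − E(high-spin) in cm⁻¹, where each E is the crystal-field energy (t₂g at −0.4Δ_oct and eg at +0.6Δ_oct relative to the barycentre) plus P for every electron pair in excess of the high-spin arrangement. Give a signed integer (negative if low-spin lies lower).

9300

Group 8 minus oxidation state +2 gives a d⁶ configuration for Fe²⁺.
In the high-spin limit (t₂g⁴ eg²) the orbital term is -0.4Δ_oct = -5886 cm⁻¹, with no excess pairing.
Low-spin: t₂g⁶ eg⁰, orbital CFSE = -2.4Δ_oct = -35316 cm⁻¹; plus 2 excess pairs × P = +38730 cm⁻¹; total 3414 cm⁻¹.
E(LS) − E(HS) = 3414 − (-5886) = 9300 cm⁻¹.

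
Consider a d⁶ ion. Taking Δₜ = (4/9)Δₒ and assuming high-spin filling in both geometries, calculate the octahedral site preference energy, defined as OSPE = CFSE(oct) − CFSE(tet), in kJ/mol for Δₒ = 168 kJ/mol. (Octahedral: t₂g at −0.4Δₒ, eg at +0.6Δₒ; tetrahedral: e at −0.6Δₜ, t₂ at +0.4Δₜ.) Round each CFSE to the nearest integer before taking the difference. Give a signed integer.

In an octahedral site d⁶ (HS) is t₂g⁴ eg², giving CFSE(oct) = -0.4Δₒ = -67 kJ/mol.
Tetrahedral: e³ t₂³, CFSE = 3(−0.6) + 3(+0.4) = -0.6Δₜ = -0.6 × (4/9) × 168 = -45 kJ/mol.
OSPE = CFSE(oct) − CFSE(tet) = -67 − (-45) = -22 kJ/mol.

-22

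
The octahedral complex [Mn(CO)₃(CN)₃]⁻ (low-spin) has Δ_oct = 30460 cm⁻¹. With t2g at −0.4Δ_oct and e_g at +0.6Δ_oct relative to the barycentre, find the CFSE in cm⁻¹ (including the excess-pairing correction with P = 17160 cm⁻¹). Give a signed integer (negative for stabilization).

-26600

Ligand charges: 3×(+0) from CO and 3×(-1) from CN⁻ sum to -3; with overall charge -1, Mn is +2.
Mn is in group 7, so Mn²⁺ is d⁵ (7 − 2 = 5).
The d⁵ electrons fill as t2g^5 e_g^0.
CFSE(orbital) = 5×(-0.4Δ_oct) + 0×(0.6Δ_oct) = -2.0Δ_oct; with Δ_oct = 30460 cm⁻¹ that is -60920 cm⁻¹.
Pairing penalty: 2 pairs vs 0 in the high-spin reference → 2 extra × P = 34320 cm⁻¹.
Net CFSE = -60920 + 34320 = -26600 cm⁻¹.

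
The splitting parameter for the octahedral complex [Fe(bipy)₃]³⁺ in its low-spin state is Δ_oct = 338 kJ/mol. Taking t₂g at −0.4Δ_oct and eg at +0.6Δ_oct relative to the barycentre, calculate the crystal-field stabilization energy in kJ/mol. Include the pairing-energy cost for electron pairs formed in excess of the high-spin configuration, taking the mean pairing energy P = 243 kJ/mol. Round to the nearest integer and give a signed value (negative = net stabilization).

bipy is neutral, so the +3 overall charge sits on Fe: oxidation state +3.
Group 8 minus oxidation state +3 gives a d⁵ configuration for Fe³⁺.
Electron filling gives t₂g⁵ eg⁰.
Orbital CFSE = 5(-0.4) + 0(0.6) = -2.0Δ_oct = -2.0 × 338 = -676 kJ/mol.
Relative to high-spin t₂g³ eg² (0 paired), the low-spin configuration has 2 additional pairs, contributing +2 × 243 = +486 kJ/mol.
Combining: -676 + 486 = -190 kJ/mol.

-190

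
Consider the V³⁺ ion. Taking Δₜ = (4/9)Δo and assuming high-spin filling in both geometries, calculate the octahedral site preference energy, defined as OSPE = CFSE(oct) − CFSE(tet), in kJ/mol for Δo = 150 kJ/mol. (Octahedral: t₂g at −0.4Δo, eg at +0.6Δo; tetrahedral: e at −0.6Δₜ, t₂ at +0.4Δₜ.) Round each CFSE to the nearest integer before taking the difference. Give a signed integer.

V sits in group 5; removing 3 electrons leaves V³⁺ with 5 − 3 = 2 d electrons.
In an octahedral site d² (HS) is t₂g² eg⁰, giving CFSE(oct) = -0.8Δo = -120 kJ/mol.
In a tetrahedral site the filling is e² t₂⁰: CFSE(tet) = -1.2Δₜ = -1.2 × (4/9)(150) = -80 kJ/mol.
Subtracting, OSPE = -120 − (-80) = -40 kJ/mol.

-40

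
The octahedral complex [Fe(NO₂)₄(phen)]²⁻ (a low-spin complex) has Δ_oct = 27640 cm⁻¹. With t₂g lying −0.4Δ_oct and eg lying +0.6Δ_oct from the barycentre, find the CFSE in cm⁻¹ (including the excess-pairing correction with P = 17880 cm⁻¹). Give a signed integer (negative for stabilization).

-30576

Ligand charges: 4×(-1) from NO₂⁻ and 1×(+0) from phen sum to -4; with overall charge -2, Fe is +2.
Group 8 minus oxidation state +2 gives a d⁶ configuration for Fe²⁺.
Configuration: t₂g⁶ eg⁰.
The orbital stabilization is -2.4Δ_oct = -2.4 × 27640 = -66336 cm⁻¹.
Pairing penalty: 3 pairs vs 1 in the high-spin reference → 2 extra × P = 35760 cm⁻¹.
Combining: -66336 + 35760 = -30576 cm⁻¹.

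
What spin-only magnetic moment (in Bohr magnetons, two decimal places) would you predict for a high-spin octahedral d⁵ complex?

Configuration: t₂g³ eg² → 5 unpaired electrons.
μ(spin-only) = √[5(5+2)] = √35 ≈ 5.92 Bohr magnetons.

5.92 Bohr magnetons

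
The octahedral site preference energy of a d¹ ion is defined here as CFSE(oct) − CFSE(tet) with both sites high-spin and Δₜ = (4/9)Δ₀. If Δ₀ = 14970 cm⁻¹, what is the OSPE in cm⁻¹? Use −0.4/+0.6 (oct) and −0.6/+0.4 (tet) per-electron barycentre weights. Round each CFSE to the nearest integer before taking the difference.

-1996

In an octahedral site d¹ (HS) is t2g^1 e_g^0, giving CFSE(oct) = -0.4Δ₀ = -5988 cm⁻¹.
In a tetrahedral site the filling is e^1 t2^0: CFSE(tet) = -0.6Δₜ = -0.6 × (4/9)(14970) = -3992 cm⁻¹.
Subtracting, OSPE = -5988 − (-3992) = -1996 cm⁻¹.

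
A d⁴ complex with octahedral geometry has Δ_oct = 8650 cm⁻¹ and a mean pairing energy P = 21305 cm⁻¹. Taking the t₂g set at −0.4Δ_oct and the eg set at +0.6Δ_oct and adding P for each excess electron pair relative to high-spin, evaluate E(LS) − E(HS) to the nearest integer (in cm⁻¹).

12655

High-spin d⁴ fills as t₂g³ eg¹ with CFSE 3(−0.4) + 1(+0.6) = -0.6Δ_oct = -5190 cm⁻¹.
Low-spin: t₂g⁴ eg⁰, orbital CFSE = -1.6Δ_oct = -13840 cm⁻¹; plus 1 excess pair × P = +21305 cm⁻¹; total 7465 cm⁻¹.
The difference is 7465 − (-5190) = 12655 cm⁻¹, so high-spin lies lower.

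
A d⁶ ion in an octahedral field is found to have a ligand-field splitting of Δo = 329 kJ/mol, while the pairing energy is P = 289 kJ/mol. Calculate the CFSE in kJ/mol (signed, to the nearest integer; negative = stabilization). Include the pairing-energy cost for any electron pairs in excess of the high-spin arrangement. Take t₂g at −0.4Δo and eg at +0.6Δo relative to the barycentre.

With Δo > P the complex is low-spin.
Configuration: t₂g⁶ eg⁰.
Orbital CFSE = -2.4Δo = -2.4 × 329 = -790 kJ/mol.
Excess pairs vs high-spin: 3 − 1 = 2; pairing cost = +578 kJ/mol.
Net CFSE = -790 + 578 = -212 kJ/mol.

-212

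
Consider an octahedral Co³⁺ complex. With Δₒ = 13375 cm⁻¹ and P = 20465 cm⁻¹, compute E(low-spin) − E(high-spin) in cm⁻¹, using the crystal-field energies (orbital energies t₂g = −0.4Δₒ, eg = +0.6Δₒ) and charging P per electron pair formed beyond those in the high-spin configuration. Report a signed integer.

14180

Co³⁺: group 9, so d-count = 9 − 3 = 6.
High-spin d⁶ fills as t₂g⁴ eg² with CFSE 4(−0.4) + 2(+0.6) = -0.4Δₒ = -5350 cm⁻¹.
Low-spin: t₂g⁶ eg⁰, orbital CFSE = -2.4Δₒ = -32100 cm⁻¹; plus 2 excess pairs × P = +40930 cm⁻¹; total 8830 cm⁻¹.
E(LS) − E(HS) = 8830 − (-5350) = 14180 cm⁻¹.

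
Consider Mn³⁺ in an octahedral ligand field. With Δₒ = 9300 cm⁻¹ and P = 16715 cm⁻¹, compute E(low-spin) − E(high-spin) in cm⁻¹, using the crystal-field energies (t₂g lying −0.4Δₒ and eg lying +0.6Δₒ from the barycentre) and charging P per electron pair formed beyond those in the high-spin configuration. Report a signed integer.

7415

Mn³⁺: group 7, so d-count = 7 − 3 = 4.
High-spin d⁴ fills as t₂g³ eg¹ with CFSE 3(−0.4) + 1(+0.6) = -0.6Δₒ = -5580 cm⁻¹.
For low-spin the configuration is t₂g⁴ eg⁰: orbital energy -1.6 × 9300 = -14880 cm⁻¹, and 1 additional pair relative to high-spin adds 16715 cm⁻¹, giving 1835 cm⁻¹.
E(LS) − E(HS) = 1835 − (-5580) = 7415 cm⁻¹.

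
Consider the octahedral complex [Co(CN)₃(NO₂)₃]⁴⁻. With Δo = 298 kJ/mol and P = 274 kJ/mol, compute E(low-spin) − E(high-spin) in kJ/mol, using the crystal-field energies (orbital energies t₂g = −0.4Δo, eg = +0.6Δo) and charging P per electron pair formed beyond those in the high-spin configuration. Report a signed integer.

-24

Ligand charges: 3×(-1) from CN⁻ and 3×(-1) from NO₂⁻ sum to -6; with overall charge -4, Co is +2.
Group 9 minus oxidation state +2 gives a d⁷ configuration for Co²⁺.
High-spin: t₂g⁵ eg², CFSE = -0.8Δo = -238 kJ/mol.
Low-spin: t₂g⁶ eg¹, orbital CFSE = -1.8Δo = -536 kJ/mol; plus 1 excess pair × P = +274 kJ/mol; total -262 kJ/mol.
Thus E(LS) − E(HS) = -24 kJ/mol.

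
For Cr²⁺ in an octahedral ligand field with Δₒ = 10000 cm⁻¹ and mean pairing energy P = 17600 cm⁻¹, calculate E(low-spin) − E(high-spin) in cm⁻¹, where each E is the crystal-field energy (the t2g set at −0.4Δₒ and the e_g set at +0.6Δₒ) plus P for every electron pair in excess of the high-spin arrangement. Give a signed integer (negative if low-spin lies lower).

Cr²⁺: group 6, so d-count = 6 − 2 = 4.
High-spin: t2g^3 e_g^1, CFSE = -0.6Δₒ = -6000 cm⁻¹.
For low-spin the configuration is t2g^4 e_g^0: orbital energy -1.6 × 10000 = -16000 cm⁻¹, and 1 additional pair relative to high-spin adds 17600 cm⁻¹, giving 1600 cm⁻¹.
The difference is 1600 − (-6000) = 7600 cm⁻¹, so high-spin lies lower.

7600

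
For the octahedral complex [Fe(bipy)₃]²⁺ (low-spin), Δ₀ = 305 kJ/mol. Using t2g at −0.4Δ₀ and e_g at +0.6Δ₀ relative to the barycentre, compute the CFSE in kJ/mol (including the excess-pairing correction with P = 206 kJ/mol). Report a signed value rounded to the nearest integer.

bipy is neutral, so the +2 overall charge sits on Fe: oxidation state +2.
Fe sits in group 8; removing 2 electrons leaves Fe²⁺ with 8 − 2 = 6 d electrons.
The d⁶ electrons fill as t2g^6 e_g^0.
The orbital stabilization is -2.4Δ₀ = -2.4 × 305 = -732 kJ/mol.
Relative to high-spin t2g^4 e_g^2 (1 paired), the low-spin configuration has 2 additional pairs, contributing +2 × 206 = +412 kJ/mol.
Overall CFSE = -732 + 412 = -320 kJ/mol.

-320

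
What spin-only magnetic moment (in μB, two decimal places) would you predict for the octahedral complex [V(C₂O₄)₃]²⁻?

Each C₂O₄²⁻ contributes -2; 3 × (-2) = -6. With overall charge -2, V is in the +4 oxidation state.
V⁴⁺: group 5, so d-count = 5 − 4 = 1.
For octahedral d¹ the high- and low-spin configurations coincide.
Configuration: t2g^1 e_g^0 → 1 unpaired electron.
μ(spin-only) = √[1(1+2)] = √3 ≈ 1.73 μB.

1.73 μB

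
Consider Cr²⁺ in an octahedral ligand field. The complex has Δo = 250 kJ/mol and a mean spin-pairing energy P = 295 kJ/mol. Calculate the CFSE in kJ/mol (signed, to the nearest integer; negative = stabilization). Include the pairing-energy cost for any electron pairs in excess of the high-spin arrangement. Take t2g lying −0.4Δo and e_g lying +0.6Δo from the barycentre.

-150

Cr sits in group 6; removing 2 electrons leaves Cr²⁺ with 6 − 2 = 4 d electrons.
Δo < P, so pairing is avoided: the ground state is high-spin.
Configuration: t2g^3 e_g^1.
Orbital CFSE = -0.6Δo = -0.6 × 250 = -150 kJ/mol.
High-spin has no excess pairs, so no pairing correction applies.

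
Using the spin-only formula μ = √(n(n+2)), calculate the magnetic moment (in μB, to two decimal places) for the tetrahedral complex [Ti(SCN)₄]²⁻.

2.83 μB

Each SCN⁻ contributes -1; 4 × (-1) = -4. With overall charge -2, Ti is in the +2 oxidation state.
Ti is in group 4, so Ti²⁺ is d² (4 − 2 = 2).
Tetrahedral fields are weak (Δₜ ≈ 4/9 Δₒ), so electrons fill high-spin.
Configuration: e² t₂⁰ → 2 unpaired electrons.
μ(spin-only) = √[2(2+2)] = √8 ≈ 2.83 μB.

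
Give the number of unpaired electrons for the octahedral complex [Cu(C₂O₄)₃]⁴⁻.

1

Each C₂O₄²⁻ contributes -2; 3 × (-2) = -6. With overall charge -4, Cu is in the +2 oxidation state.
Cu sits in group 11; removing 2 electrons leaves Cu²⁺ with 11 − 2 = 9 d electrons.
Configuration: t₂g⁶ eg³, giving 1 unpaired electron.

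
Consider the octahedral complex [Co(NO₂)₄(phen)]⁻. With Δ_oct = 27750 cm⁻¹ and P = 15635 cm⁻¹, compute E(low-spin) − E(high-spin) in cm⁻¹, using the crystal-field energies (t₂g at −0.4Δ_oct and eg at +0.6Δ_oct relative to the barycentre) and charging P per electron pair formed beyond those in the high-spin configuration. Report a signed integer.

Ligand charges: 4×(-1) from NO₂⁻ and 1×(+0) from phen sum to -4; with overall charge -1, Co is +3.
Group 9 minus oxidation state +3 gives a d⁶ configuration for Co³⁺.
High-spin: t₂g⁴ eg², CFSE = -0.4Δ_oct = -11100 cm⁻¹.
Low-spin: t₂g⁶ eg⁰, orbital CFSE = -2.4Δ_oct = -66600 cm⁻¹; plus 2 excess pairs × P = +31270 cm⁻¹; total -35330 cm⁻¹.
The difference is -35330 − (-11100) = -24230 cm⁻¹, so low-spin lies lower.

-24230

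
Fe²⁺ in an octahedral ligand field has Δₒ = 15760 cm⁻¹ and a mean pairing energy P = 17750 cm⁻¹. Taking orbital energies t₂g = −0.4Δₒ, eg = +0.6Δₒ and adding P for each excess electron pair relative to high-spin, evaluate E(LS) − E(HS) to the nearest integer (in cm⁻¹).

Group 8 minus oxidation state +2 gives a d⁶ configuration for Fe²⁺.
In the high-spin limit (t₂g⁴ eg²) the orbital term is -0.4Δₒ = -6304 cm⁻¹, with no excess pairing.
Low-spin: t₂g⁶ eg⁰, orbital CFSE = -2.4Δₒ = -37824 cm⁻¹; plus 2 excess pairs × P = +35500 cm⁻¹; total -2324 cm⁻¹.
Thus E(LS) − E(HS) = 3980 cm⁻¹.

3980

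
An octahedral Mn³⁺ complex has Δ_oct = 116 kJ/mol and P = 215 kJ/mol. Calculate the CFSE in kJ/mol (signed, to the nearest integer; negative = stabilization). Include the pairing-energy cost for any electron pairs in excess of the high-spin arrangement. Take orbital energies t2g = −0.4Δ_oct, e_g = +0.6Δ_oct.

-70

Mn sits in group 7; removing 3 electrons leaves Mn³⁺ with 7 − 3 = 4 d electrons.
With Δ_oct < P the complex is high-spin.
Configuration: t2g^3 e_g^1.
Orbital CFSE = -0.6Δ_oct = -0.6 × 116 = -70 kJ/mol.
High-spin has no excess pairs, so no pairing correction applies.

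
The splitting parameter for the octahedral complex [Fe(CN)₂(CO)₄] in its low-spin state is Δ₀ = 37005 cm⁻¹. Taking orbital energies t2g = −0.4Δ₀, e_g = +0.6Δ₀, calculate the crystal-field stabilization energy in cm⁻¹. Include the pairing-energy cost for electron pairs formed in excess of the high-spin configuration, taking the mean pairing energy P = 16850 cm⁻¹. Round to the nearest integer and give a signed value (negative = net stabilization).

Ligand charges: 2×(-1) from CN⁻ and 4×(+0) from CO sum to -2; with overall charge +0, Fe is +2.
Fe²⁺: group 8, so d-count = 8 − 2 = 6.
Electron filling gives t2g^6 e_g^0.
The orbital stabilization is -2.4Δ₀ = -2.4 × 37005 = -88812 cm⁻¹.
Pairing penalty: 3 pairs vs 1 in the high-spin reference → 2 extra × P = 33700 cm⁻¹.
Combining: -88812 + 33700 = -55112 cm⁻¹.

-55112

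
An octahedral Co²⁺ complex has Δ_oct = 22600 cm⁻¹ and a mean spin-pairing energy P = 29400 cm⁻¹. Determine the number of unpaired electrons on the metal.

3

Co sits in group 9; removing 2 electrons leaves Co²⁺ with 9 − 2 = 7 d electrons.
Δ_oct < P, so pairing is avoided: the ground state is high-spin.
Filling d⁷ accordingly: t₂g⁵ eg².
Unpaired electrons: 3.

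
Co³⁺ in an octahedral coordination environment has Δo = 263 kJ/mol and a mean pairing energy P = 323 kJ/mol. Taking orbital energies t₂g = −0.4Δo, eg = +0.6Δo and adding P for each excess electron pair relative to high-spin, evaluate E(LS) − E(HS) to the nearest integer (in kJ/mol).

Co sits in group 9; removing 3 electrons leaves Co³⁺ with 9 − 3 = 6 d electrons.
High-spin d⁶ fills as t₂g⁴ eg² with CFSE 4(−0.4) + 2(+0.6) = -0.4Δo = -105 kJ/mol.
Low-spin t₂g⁶ eg⁰ gives -2.4Δo = -631 kJ/mol, but forming 2 extra pairs costs 2P = 646 kJ/mol, so E(LS) = -631 + 646 = 15 kJ/mol.
Thus E(LS) − E(HS) = 120 kJ/mol.

120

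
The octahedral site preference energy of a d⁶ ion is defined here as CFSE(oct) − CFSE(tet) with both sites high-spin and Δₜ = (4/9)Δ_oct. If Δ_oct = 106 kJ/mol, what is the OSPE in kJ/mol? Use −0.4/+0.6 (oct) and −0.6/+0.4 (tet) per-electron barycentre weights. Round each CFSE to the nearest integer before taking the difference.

-14

Octahedral high-spin t2g^4 e_g^2: CFSE = -0.4 × 106 = -42 kJ/mol.
Tetrahedral e^3 t2^3 gives -0.6Δₜ = -0.6 × (4/9) × 106 = -28 kJ/mol.
Subtracting, OSPE = -42 − (-28) = -14 kJ/mol.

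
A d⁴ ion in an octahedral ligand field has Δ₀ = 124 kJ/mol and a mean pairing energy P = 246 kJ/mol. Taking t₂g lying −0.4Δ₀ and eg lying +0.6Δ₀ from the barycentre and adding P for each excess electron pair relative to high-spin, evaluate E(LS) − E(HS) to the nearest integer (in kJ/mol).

122

High-spin d⁴ fills as t₂g³ eg¹ with CFSE 3(−0.4) + 1(+0.6) = -0.6Δ₀ = -74 kJ/mol.
For low-spin the configuration is t₂g⁴ eg⁰: orbital energy -1.6 × 124 = -198 kJ/mol, and 1 additional pair relative to high-spin adds 246 kJ/mol, giving 48 kJ/mol.
E(LS) − E(HS) = 48 − (-74) = 122 kJ/mol.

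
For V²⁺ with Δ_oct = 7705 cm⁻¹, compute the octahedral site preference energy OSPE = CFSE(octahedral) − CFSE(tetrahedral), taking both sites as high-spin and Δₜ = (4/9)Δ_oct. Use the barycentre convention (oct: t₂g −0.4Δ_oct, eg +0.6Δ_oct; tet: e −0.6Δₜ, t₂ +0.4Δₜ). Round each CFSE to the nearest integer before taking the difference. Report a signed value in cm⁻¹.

V is in group 5, so V²⁺ is d³ (5 − 2 = 3).
In an octahedral site d³ (HS) is t2g^3 e_g^0, giving CFSE(oct) = -1.2Δ_oct = -9246 cm⁻¹.
In a tetrahedral site the filling is e^2 t2^1: CFSE(tet) = -0.8Δₜ = -0.8 × (4/9)(7705) = -2740 cm⁻¹.
Subtracting, OSPE = -9246 − (-2740) = -6506 cm⁻¹.

-6506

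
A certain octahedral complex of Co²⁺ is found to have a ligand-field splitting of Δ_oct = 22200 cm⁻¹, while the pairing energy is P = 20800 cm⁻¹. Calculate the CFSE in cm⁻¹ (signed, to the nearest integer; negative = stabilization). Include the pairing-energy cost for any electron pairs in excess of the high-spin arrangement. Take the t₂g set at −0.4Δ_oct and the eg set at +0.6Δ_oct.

Co sits in group 9; removing 2 electrons leaves Co²⁺ with 9 − 2 = 7 d electrons.
With Δ_oct > P the complex is low-spin.
Configuration: t₂g⁶ eg¹.
Orbital CFSE = -1.8Δ_oct = -1.8 × 22200 = -39960 cm⁻¹.
Excess pairs vs high-spin: 3 − 2 = 1; pairing cost = +20800 cm⁻¹.
Net CFSE = -39960 + 20800 = -19160 cm⁻¹.

-19160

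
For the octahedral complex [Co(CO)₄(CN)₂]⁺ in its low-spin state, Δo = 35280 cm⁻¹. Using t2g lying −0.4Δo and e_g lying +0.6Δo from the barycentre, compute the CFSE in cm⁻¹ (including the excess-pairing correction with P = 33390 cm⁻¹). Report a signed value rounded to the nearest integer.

Ligand charges: 4×(+0) from CO and 2×(-1) from CN⁻ sum to -2; with overall charge +1, Co is +3.
Co sits in group 9; removing 3 electrons leaves Co³⁺ with 9 − 3 = 6 d electrons.
Configuration: t2g^6 e_g^0.
The orbital stabilization is -2.4Δo = -2.4 × 35280 = -84672 cm⁻¹.
High-spin d⁶ would be t2g^4 e_g^2 with 1 pair; low-spin has 3, so 2 excess pairs cost +2P = +66780 cm⁻¹.
Net CFSE = -84672 + 66780 = -17892 cm⁻¹.

-17892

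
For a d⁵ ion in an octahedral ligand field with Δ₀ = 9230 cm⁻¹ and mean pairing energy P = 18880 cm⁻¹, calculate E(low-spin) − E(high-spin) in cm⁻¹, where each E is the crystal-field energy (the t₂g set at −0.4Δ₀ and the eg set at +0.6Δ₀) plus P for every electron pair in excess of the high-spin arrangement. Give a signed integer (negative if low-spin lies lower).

19300

High-spin d⁵ fills as t₂g³ eg² with CFSE 3(−0.4) + 2(+0.6) = 0.0Δ₀ = 0 cm⁻¹.
Low-spin t₂g⁵ eg⁰ gives -2.0Δ₀ = -18460 cm⁻¹, but forming 2 extra pairs costs 2P = 37760 cm⁻¹, so E(LS) = -18460 + 37760 = 19300 cm⁻¹.
Thus E(LS) − E(HS) = 19300 cm⁻¹.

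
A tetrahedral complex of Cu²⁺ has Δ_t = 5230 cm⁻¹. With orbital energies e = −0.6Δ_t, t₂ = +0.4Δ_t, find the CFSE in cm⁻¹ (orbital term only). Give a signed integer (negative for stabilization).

Cu²⁺: group 11, so d-count = 11 − 2 = 9.
With tetrahedral geometry the complex is necessarily high-spin.
Electron filling gives e⁴ t₂⁵.
Orbital CFSE = 4(-0.6) + 5(0.4) = -0.4Δ_t = -0.4 × 5230 = -2092 cm⁻¹.

-2092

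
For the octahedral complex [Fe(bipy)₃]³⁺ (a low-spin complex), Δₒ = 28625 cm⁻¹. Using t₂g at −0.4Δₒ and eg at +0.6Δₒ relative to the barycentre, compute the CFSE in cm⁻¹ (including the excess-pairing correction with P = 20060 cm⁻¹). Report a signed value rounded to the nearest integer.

bipy is neutral, so the +3 overall charge sits on Fe: oxidation state +3.
Group 8 minus oxidation state +3 gives a d⁵ configuration for Fe³⁺.
The d⁵ electrons fill as t₂g⁵ eg⁰.
CFSE(orbital) = 5×(-0.4Δₒ) + 0×(0.6Δₒ) = -2.0Δₒ; with Δₒ = 28625 cm⁻¹ that is -57250 cm⁻¹.
High-spin d⁵ would be t₂g³ eg² with 0 pairs; low-spin has 2, so 2 excess pairs cost +2P = +40120 cm⁻¹.
Combining: -57250 + 40120 = -17130 cm⁻¹.

-17130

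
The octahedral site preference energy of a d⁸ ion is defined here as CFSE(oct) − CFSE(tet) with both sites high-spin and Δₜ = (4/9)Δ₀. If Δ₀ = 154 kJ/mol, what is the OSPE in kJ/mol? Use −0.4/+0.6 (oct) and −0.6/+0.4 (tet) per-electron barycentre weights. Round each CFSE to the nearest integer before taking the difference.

Octahedral high-spin t2g^6 e_g^2: CFSE = -1.2 × 154 = -185 kJ/mol.
Tetrahedral e^4 t2^4 gives -0.8Δₜ = -0.8 × (4/9) × 154 = -55 kJ/mol.
Subtracting, OSPE = -185 − (-55) = -130 kJ/mol.

-130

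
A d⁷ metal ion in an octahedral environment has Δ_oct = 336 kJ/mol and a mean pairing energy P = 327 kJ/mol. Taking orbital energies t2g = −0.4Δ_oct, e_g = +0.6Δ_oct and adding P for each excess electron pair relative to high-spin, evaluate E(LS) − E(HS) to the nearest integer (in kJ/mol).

-9

High-spin: t2g^5 e_g^2, CFSE = -0.8Δ_oct = -269 kJ/mol.
Low-spin: t2g^6 e_g^1, orbital CFSE = -1.8Δ_oct = -605 kJ/mol; plus 1 excess pair × P = +327 kJ/mol; total -278 kJ/mol.
E(LS) − E(HS) = -278 − (-269) = -9 kJ/mol.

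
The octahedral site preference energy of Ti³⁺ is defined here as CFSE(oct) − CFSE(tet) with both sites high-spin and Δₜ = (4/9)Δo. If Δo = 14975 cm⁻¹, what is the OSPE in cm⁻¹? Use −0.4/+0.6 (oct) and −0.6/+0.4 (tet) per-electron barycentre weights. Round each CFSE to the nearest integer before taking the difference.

Ti³⁺: group 4, so d-count = 4 − 3 = 1.
Octahedral high-spin t2g^1 e_g^0: CFSE = -0.4 × 14975 = -5990 cm⁻¹.
Tetrahedral: e^1 t2^0, CFSE = 1(−0.6) + 0(+0.4) = -0.6Δₜ = -0.6 × (4/9) × 14975 = -3993 cm⁻¹.
OSPE = CFSE(oct) − CFSE(tet) = -5990 − (-3993) = -1997 cm⁻¹.

-1997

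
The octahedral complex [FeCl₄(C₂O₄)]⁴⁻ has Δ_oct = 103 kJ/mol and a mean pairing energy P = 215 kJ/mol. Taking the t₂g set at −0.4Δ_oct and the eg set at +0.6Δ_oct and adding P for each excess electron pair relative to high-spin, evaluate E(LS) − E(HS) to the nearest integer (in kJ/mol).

224

Ligand charges: 4×(-1) from Cl⁻ and 1×(-2) from C₂O₄²⁻ sum to -6; with overall charge -4, Fe is +2.
Group 8 minus oxidation state +2 gives a d⁶ configuration for Fe²⁺.
In the high-spin limit (t₂g⁴ eg²) the orbital term is -0.4Δ_oct = -41 kJ/mol, with no excess pairing.
Low-spin t₂g⁶ eg⁰ gives -2.4Δ_oct = -247 kJ/mol, but forming 2 extra pairs costs 2P = 430 kJ/mol, so E(LS) = -247 + 430 = 183 kJ/mol.
E(LS) − E(HS) = 183 − (-41) = 224 kJ/mol.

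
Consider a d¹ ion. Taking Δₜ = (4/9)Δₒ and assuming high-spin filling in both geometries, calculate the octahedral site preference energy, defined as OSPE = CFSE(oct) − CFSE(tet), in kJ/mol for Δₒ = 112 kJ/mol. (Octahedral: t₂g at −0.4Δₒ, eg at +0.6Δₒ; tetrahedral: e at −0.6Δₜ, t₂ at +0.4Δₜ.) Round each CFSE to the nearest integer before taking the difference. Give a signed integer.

-15

In an octahedral site d¹ (HS) is t₂g¹ eg⁰, giving CFSE(oct) = -0.4Δₒ = -45 kJ/mol.
Tetrahedral e¹ t₂⁰ gives -0.6Δₜ = -0.6 × (4/9) × 112 = -30 kJ/mol.
Subtracting, OSPE = -45 − (-30) = -15 kJ/mol.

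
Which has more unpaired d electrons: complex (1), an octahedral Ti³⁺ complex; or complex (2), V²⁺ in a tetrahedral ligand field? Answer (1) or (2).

(1): Group 4 minus oxidation state +3 gives a d¹ configuration for Ti³⁺; t₂g¹ eg⁰ → 1 unpaired.
(2): V is in group 5, so V²⁺ is d³ (5 − 2 = 3); With tetrahedral geometry the complex is necessarily high-spin; e^2 t2^1 → 3 unpaired.
So (2) has more unpaired electrons.

(2)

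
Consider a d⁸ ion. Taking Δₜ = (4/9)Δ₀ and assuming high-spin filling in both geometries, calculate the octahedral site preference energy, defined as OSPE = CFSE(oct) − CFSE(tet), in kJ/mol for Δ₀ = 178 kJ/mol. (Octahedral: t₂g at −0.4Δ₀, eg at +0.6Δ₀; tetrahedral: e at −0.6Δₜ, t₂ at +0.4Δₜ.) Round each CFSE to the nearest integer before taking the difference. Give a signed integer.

In an octahedral site d⁸ (HS) is t₂g⁶ eg², giving CFSE(oct) = -1.2Δ₀ = -214 kJ/mol.
Tetrahedral: e⁴ t₂⁴, CFSE = 4(−0.6) + 4(+0.4) = -0.8Δₜ = -0.8 × (4/9) × 178 = -63 kJ/mol.
OSPE = -214 − (-63) = -151 kJ/mol.

-151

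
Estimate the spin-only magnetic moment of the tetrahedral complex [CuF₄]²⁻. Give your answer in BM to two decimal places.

Each F⁻ contributes -1; 4 × (-1) = -4. With overall charge -2, Cu is in the +2 oxidation state.
Group 11 minus oxidation state +2 gives a d⁹ configuration for Cu²⁺.
Tetrahedral fields are weak (Δₜ ≈ 4/9 Δₒ), so electrons fill high-spin.
Configuration: e⁴ t₂⁵ → 1 unpaired electron.
μ(spin-only) = √[1(1+2)] = √3 ≈ 1.73 BM.

1.73 BM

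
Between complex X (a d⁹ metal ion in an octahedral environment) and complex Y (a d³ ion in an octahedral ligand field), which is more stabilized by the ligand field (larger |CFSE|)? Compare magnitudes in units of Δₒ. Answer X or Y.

X: t2g^6 e_g^3, CFSE = -0.6Δₒ.
Y: t2g^3 e_g^0, CFSE = -1.2Δₒ.
So Y has the larger |CFSE|.

Y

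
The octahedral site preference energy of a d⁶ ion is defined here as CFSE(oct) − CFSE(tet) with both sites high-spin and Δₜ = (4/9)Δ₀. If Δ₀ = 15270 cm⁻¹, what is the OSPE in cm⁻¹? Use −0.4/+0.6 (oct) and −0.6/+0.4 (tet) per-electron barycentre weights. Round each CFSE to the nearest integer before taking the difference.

-2036

Octahedral (high-spin): t2g^4 e_g^2, CFSE = 4(−0.4) + 2(+0.6) = -0.4Δ₀ = -0.4 × 15270 = -6108 cm⁻¹.
In a tetrahedral site the filling is e^3 t2^3: CFSE(tet) = -0.6Δₜ = -0.6 × (4/9)(15270) = -4072 cm⁻¹.
OSPE = CFSE(oct) − CFSE(tet) = -6108 − (-4072) = -2036 cm⁻¹.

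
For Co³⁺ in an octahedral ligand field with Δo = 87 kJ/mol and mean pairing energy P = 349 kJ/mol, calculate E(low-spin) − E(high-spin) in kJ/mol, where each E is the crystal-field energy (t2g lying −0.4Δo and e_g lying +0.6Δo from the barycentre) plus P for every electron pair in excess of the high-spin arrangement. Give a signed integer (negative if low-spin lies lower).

524

Co³⁺: group 9, so d-count = 9 − 3 = 6.
High-spin: t2g^4 e_g^2, CFSE = -0.4Δo = -35 kJ/mol.
Low-spin t2g^6 e_g^0 gives -2.4Δo = -209 kJ/mol, but forming 2 extra pairs costs 2P = 698 kJ/mol, so E(LS) = -209 + 698 = 489 kJ/mol.
The difference is 489 − (-35) = 524 kJ/mol, so high-spin lies lower.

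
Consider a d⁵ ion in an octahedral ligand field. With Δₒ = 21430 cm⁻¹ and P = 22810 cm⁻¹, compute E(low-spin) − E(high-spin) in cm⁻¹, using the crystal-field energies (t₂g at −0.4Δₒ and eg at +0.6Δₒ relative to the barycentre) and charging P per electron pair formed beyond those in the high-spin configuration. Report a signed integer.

In the high-spin limit (t₂g³ eg²) the orbital term is 0.0Δₒ = 0 cm⁻¹, with no excess pairing.
Low-spin: t₂g⁵ eg⁰, orbital CFSE = -2.0Δₒ = -42860 cm⁻¹; plus 2 excess pairs × P = +45620 cm⁻¹; total 2760 cm⁻¹.
Thus E(LS) − E(HS) = 2760 cm⁻¹.

2760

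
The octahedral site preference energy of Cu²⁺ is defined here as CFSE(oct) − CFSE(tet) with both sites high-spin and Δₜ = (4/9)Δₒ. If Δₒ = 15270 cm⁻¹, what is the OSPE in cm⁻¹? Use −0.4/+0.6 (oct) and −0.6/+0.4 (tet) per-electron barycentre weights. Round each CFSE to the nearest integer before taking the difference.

Cu sits in group 11; removing 2 electrons leaves Cu²⁺ with 11 − 2 = 9 d electrons.
Octahedral high-spin t2g^6 e_g^3: CFSE = -0.6 × 15270 = -9162 cm⁻¹.
In a tetrahedral site the filling is e^4 t2^5: CFSE(tet) = -0.4Δₜ = -0.4 × (4/9)(15270) = -2715 cm⁻¹.
Subtracting, OSPE = -9162 − (-2715) = -6447 cm⁻¹.

-6447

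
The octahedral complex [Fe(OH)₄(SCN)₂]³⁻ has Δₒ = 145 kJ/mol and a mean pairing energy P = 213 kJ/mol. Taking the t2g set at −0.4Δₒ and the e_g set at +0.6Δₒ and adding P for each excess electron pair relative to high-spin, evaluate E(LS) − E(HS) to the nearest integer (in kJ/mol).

136

Ligand charges: 4×(-1) from OH⁻ and 2×(-1) from SCN⁻ sum to -6; with overall charge -3, Fe is +3.
Fe sits in group 8; removing 3 electrons leaves Fe³⁺ with 8 − 3 = 5 d electrons.
In the high-spin limit (t2g^3 e_g^2) the orbital term is 0.0Δₒ = 0 kJ/mol, with no excess pairing.
For low-spin the configuration is t2g^5 e_g^0: orbital energy -2.0 × 145 = -290 kJ/mol, and 2 additional pairs relative to high-spin add 426 kJ/mol, giving 136 kJ/mol.
E(LS) − E(HS) = 136 − (0) = 136 kJ/mol.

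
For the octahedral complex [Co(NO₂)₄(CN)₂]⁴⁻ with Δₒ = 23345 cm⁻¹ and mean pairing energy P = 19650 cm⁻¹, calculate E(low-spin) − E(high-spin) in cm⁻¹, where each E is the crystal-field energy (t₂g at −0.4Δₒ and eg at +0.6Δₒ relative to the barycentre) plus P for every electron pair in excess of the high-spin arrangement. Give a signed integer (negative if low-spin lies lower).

Ligand charges: 4×(-1) from NO₂⁻ and 2×(-1) from CN⁻ sum to -6; with overall charge -4, Co is +2.
Group 9 minus oxidation state +2 gives a d⁷ configuration for Co²⁺.
High-spin d⁷ fills as t₂g⁵ eg² with CFSE 5(−0.4) + 2(+0.6) = -0.8Δₒ = -18676 cm⁻¹.
Low-spin: t₂g⁶ eg¹, orbital CFSE = -1.8Δₒ = -42021 cm⁻¹; plus 1 excess pair × P = +19650 cm⁻¹; total -22371 cm⁻¹.
Thus E(LS) − E(HS) = -3695 cm⁻¹.

-3695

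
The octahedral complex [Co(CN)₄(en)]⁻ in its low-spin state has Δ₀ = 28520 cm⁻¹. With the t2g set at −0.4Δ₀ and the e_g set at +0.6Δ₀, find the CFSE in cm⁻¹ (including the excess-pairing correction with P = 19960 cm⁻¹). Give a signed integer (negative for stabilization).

-28528

Ligand charges: 4×(-1) from CN⁻ and 1×(+0) from en sum to -4; with overall charge -1, Co is +3.
Co³⁺: group 9, so d-count = 9 − 3 = 6.
The d⁶ electrons fill as t2g^6 e_g^0.
CFSE(orbital) = 6×(-0.4Δ₀) + 0×(0.6Δ₀) = -2.4Δ₀; with Δ₀ = 28520 cm⁻¹ that is -68448 cm⁻¹.
Pairing penalty: 3 pairs vs 1 in the high-spin reference → 2 extra × P = 39920 cm⁻¹.
Combining: -68448 + 39920 = -28528 cm⁻¹.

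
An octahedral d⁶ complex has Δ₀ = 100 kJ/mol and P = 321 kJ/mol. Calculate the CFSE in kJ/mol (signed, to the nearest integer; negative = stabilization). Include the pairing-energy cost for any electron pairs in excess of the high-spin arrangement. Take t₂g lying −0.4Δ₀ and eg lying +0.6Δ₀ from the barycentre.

With Δ₀ < P the complex is high-spin.
Filling d⁶ accordingly: t₂g⁴ eg².
Orbital CFSE = -0.4Δ₀ = -0.4 × 100 = -40 kJ/mol.
High-spin has no excess pairs, so no pairing correction applies.

-40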